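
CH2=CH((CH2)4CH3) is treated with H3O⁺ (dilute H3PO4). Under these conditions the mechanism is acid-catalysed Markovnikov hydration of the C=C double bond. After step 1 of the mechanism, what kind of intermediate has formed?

secondary carbocation

Step 1: Electrophilic addition begins with the π(C=C) electrons forming a bond to the proton of H3O⁺. Following Markovnikov's rule, the resulting cation is secondary. H2O is released.
After step 1 the species present is a secondary carbocation.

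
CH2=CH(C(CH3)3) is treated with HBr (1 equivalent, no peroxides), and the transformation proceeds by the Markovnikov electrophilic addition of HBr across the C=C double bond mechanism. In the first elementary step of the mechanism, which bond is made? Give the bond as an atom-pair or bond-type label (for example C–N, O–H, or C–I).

C–H

Step 1: Protonation of the alkene by HBr: the π bond acts as the nucleophile and picks up H⁺, giving the more stable (Markovnikov) secondary carbocation. The H–Br bond breaks heterolytically, releasing Br⁻.
The bond formed in this step is the C–H bond.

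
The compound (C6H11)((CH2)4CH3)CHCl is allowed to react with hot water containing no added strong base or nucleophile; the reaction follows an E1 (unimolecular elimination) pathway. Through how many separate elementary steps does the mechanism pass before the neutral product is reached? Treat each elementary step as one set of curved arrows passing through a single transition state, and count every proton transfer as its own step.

3

Step 1: Unassisted departure of Cl⁻ (taking the C–Cl bonding pair) generates a secondary carbocation.
Step 2: A 1,2-hydride shift from the adjacent cyclohexyl carbon moves the positive charge from the secondary centre to an adjacent carbon, generating a more stable tertiary carbocation.
Step 3: A water molecule (solvent) deprotonates a β-carbon; as the C–H bond breaks, those electrons form the new alkene π bond.
Total: 3 elementary steps.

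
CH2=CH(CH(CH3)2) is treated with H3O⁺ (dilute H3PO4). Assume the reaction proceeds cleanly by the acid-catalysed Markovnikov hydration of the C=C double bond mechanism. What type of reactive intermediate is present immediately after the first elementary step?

secondary carbocation

Step 1: The π electrons of the C=C bond attack a proton of H3O⁺; Markovnikov addition places the new C–H on the less-substituted alkene carbon, so the positive charge ends up on the more-substituted carbon — a secondary carbocation. H2O is released.
After step 1 the species present is a secondary carbocation.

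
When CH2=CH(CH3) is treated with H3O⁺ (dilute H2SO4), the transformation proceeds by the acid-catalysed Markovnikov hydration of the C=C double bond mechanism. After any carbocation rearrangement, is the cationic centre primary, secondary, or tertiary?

secondary

Step 1: The π electrons of the C=C bond attack a proton of H3O⁺; Markovnikov addition places the new C–H on the less-substituted alkene carbon, so the positive charge ends up on the more-substituted carbon — a secondary carbocation. H2O is released.
No single 1,2-shift to an adjacent carbon would give a more-substituted cation, so no rearrangement occurs.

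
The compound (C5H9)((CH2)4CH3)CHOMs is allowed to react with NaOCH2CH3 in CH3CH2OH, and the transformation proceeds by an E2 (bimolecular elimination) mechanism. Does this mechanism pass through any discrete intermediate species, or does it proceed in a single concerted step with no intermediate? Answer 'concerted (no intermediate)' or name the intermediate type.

In one step, CH3CH2O⁻ pulls off a β-proton, the C–O bond cleaves, and a C=C double bond forms between the α- and β-carbons (E2, anti elimination).
All bond changes occur in one transition state; no discrete intermediate is formed.

concerted (no intermediate)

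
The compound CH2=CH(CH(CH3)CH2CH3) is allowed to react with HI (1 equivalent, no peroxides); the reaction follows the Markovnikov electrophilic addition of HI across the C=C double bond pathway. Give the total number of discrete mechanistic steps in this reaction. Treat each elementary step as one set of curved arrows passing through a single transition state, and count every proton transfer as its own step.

Step 1: The π electrons of the C=C bond attack a proton of HI; Markovnikov addition places the new C–H on the less-substituted alkene carbon, so the positive charge ends up on the more-substituted carbon — a secondary carbocation. The H–I bond breaks heterolytically, releasing I⁻.
Step 2: A 1,2-hydride shift from the adjacent sec-butyl carbon moves the positive charge from the secondary centre to an adjacent carbon, generating a more stable tertiary carbocation.
Step 3: The I⁻ anion donates a lone pair to the carbocation, forming the new C–I σ-bond and giving the neutral alkyl halide.
Total: 3 elementary steps.

3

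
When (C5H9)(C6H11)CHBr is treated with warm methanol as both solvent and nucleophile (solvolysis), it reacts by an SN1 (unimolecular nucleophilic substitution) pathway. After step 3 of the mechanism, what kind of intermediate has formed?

Step 1: The C–Br bond breaks with both electrons going to the bromide; Br⁻ leaves and a secondary carbocation remains.
Step 2: Carbocation rearrangement: a 1,2-hydride shift from the adjacent cyclohexyl carbon converts the initially-formed secondary cation into the more stable tertiary cation.
Step 3: CH3OH donates an oxygen lone pair into the empty p orbital of the cation, giving a protonated ether (an oxonium ion).
After step 3 the species present is an oxonium ion.

oxonium ion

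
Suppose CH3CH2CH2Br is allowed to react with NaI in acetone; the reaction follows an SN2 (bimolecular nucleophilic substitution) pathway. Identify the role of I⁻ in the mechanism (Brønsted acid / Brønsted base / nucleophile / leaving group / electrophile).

nucleophile

Step 1: The iodide nucleophile donates a lone pair from I to the α-carbon in a backside attack; simultaneously the C–Br σ-bond breaks and both of its electrons leave with Br⁻. One concerted step with inversion of configuration.
I⁻ donates an electron pair to form a new σ-bond to carbon — it is the nucleophile.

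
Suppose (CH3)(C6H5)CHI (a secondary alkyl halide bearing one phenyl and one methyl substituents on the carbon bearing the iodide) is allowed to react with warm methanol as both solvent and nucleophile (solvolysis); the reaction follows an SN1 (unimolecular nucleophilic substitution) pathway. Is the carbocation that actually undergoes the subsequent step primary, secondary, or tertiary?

Step 1: The C–I bond breaks with both electrons going to the iodide; I⁻ leaves and a secondary carbocation remains.
No single 1,2-shift to an adjacent carbon would give a more-substituted cation, so no rearrangement occurs.

secondary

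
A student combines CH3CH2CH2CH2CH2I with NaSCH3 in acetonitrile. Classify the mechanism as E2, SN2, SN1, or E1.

Conditions: a primary substrate with a strong nucleophile in the polar aprotic solvent acetonitrile.
These conditions are the textbook signature of the SN2 pathway.
An unhindered substrate with a strong nucleophile in a polar aprotic solvent favours one-step backside displacement.

SN2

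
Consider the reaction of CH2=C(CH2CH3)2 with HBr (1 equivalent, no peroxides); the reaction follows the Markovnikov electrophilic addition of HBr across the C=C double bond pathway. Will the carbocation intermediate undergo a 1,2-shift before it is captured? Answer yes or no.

no

The first-formed carbocation is tertiary.
No single 1,2-shift to an adjacent carbon would produce a more-substituted cation than the one already present, so no rearrangement occurs.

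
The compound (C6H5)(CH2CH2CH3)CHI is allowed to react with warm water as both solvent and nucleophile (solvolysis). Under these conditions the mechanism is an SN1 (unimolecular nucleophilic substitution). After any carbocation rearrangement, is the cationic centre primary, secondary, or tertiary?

Step 1: Rate-determining heterolysis of the C–I bond gives I⁻ and a secondary carbocation.
No single 1,2-shift to an adjacent carbon would give a more-substituted cation, so no rearrangement occurs.

secondary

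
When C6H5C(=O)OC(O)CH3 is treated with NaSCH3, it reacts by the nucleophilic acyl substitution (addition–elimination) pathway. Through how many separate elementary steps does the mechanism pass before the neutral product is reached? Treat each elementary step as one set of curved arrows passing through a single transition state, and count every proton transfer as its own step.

2

Step 1: CH3S⁻ adds to the carbonyl carbon; the C=O π electrons shift onto oxygen and a tetrahedral alkoxide intermediate forms.
Step 2: Elimination step: re-formation of the carbonyl π bond drives out CH3CO2⁻, giving the new acyl compound.
Total: 2 elementary steps.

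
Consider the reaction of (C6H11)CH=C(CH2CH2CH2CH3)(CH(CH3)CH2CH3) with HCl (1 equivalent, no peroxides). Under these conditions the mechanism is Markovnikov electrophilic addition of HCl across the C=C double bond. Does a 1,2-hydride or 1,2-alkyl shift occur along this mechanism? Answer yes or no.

no

The first-formed carbocation is tertiary.
No single 1,2-shift to an adjacent carbon would produce a more-substituted cation than the one already present, so no rearrangement occurs.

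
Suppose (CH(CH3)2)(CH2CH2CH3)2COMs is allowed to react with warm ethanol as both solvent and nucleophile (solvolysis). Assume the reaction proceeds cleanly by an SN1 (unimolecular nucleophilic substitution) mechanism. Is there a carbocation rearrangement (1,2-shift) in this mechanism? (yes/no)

The first-formed carbocation is tertiary.
No single 1,2-shift to an adjacent carbon would produce a more-substituted cation than the one already present, so no rearrangement occurs.

no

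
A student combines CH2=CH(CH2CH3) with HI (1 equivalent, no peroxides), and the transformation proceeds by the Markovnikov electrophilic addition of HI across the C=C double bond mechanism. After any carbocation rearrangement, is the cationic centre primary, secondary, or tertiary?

Step 1: Electrophilic addition begins with the π(C=C) electrons forming a bond to the proton of HI. Following Markovnikov's rule, the resulting cation is secondary. The H–I bond breaks heterolytically, releasing I⁻.
No single 1,2-shift to an adjacent carbon would give a more-substituted cation, so no rearrangement occurs.

secondary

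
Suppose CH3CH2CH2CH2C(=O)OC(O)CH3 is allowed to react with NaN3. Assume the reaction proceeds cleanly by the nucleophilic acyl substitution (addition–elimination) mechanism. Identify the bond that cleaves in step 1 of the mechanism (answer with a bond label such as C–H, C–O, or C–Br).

π(C=O)

Step 1: N3⁻ adds to the carbonyl carbon; the C=O π electrons shift onto oxygen and a tetrahedral alkoxide intermediate forms.
The bond broken in this step is the π(C=O) bond.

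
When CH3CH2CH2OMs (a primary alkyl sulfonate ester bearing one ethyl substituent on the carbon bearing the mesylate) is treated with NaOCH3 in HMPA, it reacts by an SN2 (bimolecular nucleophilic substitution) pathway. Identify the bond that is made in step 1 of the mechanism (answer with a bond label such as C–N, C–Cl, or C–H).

Step 1: CH3O⁻ attacks the back face of the α-carbon while MsO⁻ departs with the C–O bonding pair — a single concerted displacement through a pentacoordinate transition state.
The bond formed in this step is the C–O bond.

C–O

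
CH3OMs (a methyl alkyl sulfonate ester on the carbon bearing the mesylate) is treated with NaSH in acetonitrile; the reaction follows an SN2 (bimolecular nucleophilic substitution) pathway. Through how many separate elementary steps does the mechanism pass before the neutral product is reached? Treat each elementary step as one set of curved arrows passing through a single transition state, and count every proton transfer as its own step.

1

Step 1: The hydrosulfide nucleophile donates a lone pair from S to the α-carbon in a backside attack; simultaneously the C–O σ-bond breaks and both of its electrons leave with MsO⁻. One concerted step with inversion of configuration.
Total: 1 elementary step.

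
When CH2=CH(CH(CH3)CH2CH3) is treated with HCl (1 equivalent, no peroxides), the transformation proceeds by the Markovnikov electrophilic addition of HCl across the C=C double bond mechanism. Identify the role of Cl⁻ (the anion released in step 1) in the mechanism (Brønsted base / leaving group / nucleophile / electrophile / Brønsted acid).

nucleophile

Step 3: Nucleophilic attack by Cl⁻ on the carbocation completes the addition, giving R–Cl.
Cl⁻ (the anion released in step 1) donates an electron pair to form a new σ-bond to carbon — it is the nucleophile.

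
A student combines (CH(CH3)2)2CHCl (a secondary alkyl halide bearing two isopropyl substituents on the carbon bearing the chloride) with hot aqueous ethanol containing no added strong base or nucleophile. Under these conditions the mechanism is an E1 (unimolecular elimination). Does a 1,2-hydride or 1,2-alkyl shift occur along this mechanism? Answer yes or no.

The first-formed carbocation is secondary.
The adjacent isopropyl carbon already bears 2 other carbon substituents and has a hydrogen to migrate; after a 1,2-hydride shift from that carbon the positive charge sits on a tertiary centre.
Tertiary is more stable than secondary, so the shift occurs.

yes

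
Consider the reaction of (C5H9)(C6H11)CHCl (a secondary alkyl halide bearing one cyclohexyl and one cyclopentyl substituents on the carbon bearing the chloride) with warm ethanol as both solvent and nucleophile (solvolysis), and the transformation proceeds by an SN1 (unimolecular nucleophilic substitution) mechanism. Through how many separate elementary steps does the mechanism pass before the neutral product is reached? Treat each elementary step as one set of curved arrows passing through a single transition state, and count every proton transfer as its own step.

4

Step 1: Unassisted departure of Cl⁻ (taking the C–Cl bonding pair) generates a secondary carbocation.
Step 2: A hydride (H with its bonding pair) migrates from the adjacent cyclohexyl carbon to the cationic centre — a 1,2-hydride shift — upgrading the secondary cation to a tertiary one.
Step 3: Nucleophilic capture: the oxygen of CH3CH2OH bonds to the cationic carbon, producing an oxonium-ion intermediate.
Step 4: A second solvent molecule removes the proton on oxygen, giving the neutral ether product.
Total: 4 elementary steps.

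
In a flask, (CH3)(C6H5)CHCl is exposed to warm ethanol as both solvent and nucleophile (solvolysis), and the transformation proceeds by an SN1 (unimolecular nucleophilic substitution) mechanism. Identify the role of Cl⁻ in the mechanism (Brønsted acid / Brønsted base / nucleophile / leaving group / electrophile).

Step 1: Unassisted departure of Cl⁻ (taking the C–Cl bonding pair) generates a secondary carbocation.
Cl⁻ departs with both electrons of the breaking σ-bond — that is the definition of a leaving group.

leaving group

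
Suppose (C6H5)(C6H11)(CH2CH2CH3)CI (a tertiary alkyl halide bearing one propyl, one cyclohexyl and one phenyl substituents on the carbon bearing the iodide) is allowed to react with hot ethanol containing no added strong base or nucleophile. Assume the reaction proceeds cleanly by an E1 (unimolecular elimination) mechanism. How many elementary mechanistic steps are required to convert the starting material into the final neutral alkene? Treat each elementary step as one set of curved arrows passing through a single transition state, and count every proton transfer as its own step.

Step 1: Rate-determining heterolysis of the C–I bond gives I⁻ and a tertiary carbocation.
(No 1,2-shift: no single shift to an adjacent carbon would give a more stable cation.)
Step 2: An ethanol molecule (solvent) deprotonates a β-carbon; as the C–H bond breaks, those electrons form the new alkene π bond.
Total: 2 elementary steps.

2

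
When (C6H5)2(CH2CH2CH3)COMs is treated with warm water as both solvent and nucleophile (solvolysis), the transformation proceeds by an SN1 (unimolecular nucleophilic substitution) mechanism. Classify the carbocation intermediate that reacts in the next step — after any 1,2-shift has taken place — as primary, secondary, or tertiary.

tertiary

Step 1: The C–O bond breaks with both electrons going to the mesylate; MsO⁻ leaves and a tertiary carbocation remains.
No single 1,2-shift to an adjacent carbon would give a more-substituted cation, so no rearrangement occurs.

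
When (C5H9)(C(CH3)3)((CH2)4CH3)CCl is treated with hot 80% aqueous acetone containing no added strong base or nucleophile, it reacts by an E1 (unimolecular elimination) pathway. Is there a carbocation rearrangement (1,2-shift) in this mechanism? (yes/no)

no

The first-formed carbocation is tertiary.
No single 1,2-shift to an adjacent carbon would produce a more-substituted cation than the one already present, so no rearrangement occurs.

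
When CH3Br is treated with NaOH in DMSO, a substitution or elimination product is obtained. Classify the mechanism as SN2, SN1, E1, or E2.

Conditions: a methyl substrate with a strong nucleophile in the polar aprotic solvent DMSO.
These conditions are the textbook signature of the SN2 pathway.
An unhindered substrate with a strong nucleophile in a polar aprotic solvent favours one-step backside displacement.

SN2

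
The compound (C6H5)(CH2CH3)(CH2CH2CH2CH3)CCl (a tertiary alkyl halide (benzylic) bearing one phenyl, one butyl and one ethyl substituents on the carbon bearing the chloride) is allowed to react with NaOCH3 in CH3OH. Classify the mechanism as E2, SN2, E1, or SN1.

Conditions: a strong base with a tertiary substrate bearing a β-hydrogen.
These conditions are the textbook signature of the E2 pathway.
A strong (often hindered) base removes a β-H in concert with loss of the leaving group — bimolecular elimination.

E2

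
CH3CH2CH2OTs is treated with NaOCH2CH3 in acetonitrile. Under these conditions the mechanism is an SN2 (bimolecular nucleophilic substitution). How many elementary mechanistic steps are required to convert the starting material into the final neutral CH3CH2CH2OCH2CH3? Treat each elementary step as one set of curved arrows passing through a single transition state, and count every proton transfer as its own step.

Step 1: The ethoxide nucleophile donates a lone pair from O to the α-carbon in a backside attack; simultaneously the C–O σ-bond breaks and both of its electrons leave with TsO⁻. One concerted step with inversion of configuration.
Total: 1 elementary step.

1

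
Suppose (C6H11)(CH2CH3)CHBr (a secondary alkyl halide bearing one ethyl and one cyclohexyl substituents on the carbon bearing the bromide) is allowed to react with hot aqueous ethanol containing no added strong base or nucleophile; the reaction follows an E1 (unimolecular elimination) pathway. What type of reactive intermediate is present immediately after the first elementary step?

Step 1: The C–Br bond breaks with both electrons going to the bromide; Br⁻ leaves and a secondary carbocation remains.
After step 1 the species present is a secondary carbocation.

secondary carbocation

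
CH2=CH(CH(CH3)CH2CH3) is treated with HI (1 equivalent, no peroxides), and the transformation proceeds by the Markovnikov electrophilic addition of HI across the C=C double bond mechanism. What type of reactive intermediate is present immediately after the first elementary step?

secondary carbocation

Step 1: The π electrons of the C=C bond attack a proton of HI; Markovnikov addition places the new C–H on the less-substituted alkene carbon, so the positive charge ends up on the more-substituted carbon — a secondary carbocation. The H–I bond breaks heterolytically, releasing I⁻.
After step 1 the species present is a secondary carbocation.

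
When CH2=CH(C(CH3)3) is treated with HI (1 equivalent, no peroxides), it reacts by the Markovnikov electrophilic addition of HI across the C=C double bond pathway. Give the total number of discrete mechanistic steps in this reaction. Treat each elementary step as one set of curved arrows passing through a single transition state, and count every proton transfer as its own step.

Step 1: Protonation of the alkene by HI: the π bond acts as the nucleophile and picks up H⁺, giving the more stable (Markovnikov) secondary carbocation. The H–I bond breaks heterolytically, releasing I⁻.
Step 2: A methyl group with its bonding pair migrates from the adjacent tert-butyl carbon to the cationic centre — a 1,2-methyl shift — upgrading the secondary cation to a tertiary one.
Step 3: The I⁻ anion donates a lone pair to the carbocation, forming the new C–I σ-bond and giving the neutral alkyl halide.
Total: 3 elementary steps.

3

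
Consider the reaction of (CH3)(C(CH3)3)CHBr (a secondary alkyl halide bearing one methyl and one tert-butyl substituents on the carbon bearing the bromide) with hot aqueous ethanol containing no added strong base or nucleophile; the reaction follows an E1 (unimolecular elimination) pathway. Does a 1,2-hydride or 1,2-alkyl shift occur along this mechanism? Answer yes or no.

yes

The first-formed carbocation is secondary.
The adjacent tert-butyl carbon has no hydrogen but bears methyl groups; migration of one methyl with its bonding pair (a 1,2-methyl shift) places the charge on a tertiary centre.
Tertiary is more stable than secondary, so the shift occurs.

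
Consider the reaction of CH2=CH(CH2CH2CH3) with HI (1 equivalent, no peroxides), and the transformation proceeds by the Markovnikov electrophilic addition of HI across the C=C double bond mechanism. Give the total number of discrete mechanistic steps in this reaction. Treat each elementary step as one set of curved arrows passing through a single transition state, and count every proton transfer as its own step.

Step 1: Protonation of the alkene by HI: the π bond acts as the nucleophile and picks up H⁺, giving the more stable (Markovnikov) secondary carbocation. The H–I bond breaks heterolytically, releasing I⁻.
(No 1,2-shift: no single shift to an adjacent carbon would give a more stable cation.)
Step 2: Nucleophilic attack by I⁻ on the carbocation completes the addition, giving R–I.
Total: 2 elementary steps.

2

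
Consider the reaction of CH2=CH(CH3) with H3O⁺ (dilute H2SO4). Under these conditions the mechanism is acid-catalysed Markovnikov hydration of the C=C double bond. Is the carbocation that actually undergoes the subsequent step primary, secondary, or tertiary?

secondary

Step 1: Electrophilic addition begins with the π(C=C) electrons forming a bond to the proton of H3O⁺. Following Markovnikov's rule, the resulting cation is secondary. H2O is released.
No single 1,2-shift to an adjacent carbon would give a more-substituted cation, so no rearrangement occurs.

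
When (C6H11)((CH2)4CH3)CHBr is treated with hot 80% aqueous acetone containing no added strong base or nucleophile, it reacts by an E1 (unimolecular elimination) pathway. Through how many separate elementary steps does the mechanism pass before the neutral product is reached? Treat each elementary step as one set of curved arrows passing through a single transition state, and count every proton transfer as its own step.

3

Step 1: Ionisation: the C–Br σ-bond cleaves heterolytically; both bonding electrons depart with Br⁻, leaving a secondary carbocation at the α-carbon.
Step 2: A hydride (H with its bonding pair) migrates from the adjacent cyclohexyl carbon to the cationic centre — a 1,2-hydride shift — upgrading the secondary cation to a tertiary one.
Step 3: Loss of a β-proton to a water molecule of the solvent: the C–H bonding pair collapses toward the cationic carbon to form the C=C π bond, yielding the alkene.
Total: 3 elementary steps.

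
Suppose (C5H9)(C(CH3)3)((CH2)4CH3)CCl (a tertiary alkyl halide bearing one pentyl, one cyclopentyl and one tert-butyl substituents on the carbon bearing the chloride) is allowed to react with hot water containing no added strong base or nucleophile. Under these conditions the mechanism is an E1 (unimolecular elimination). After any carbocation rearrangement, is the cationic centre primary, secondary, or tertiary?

tertiary

Step 1: Rate-determining heterolysis of the C–Cl bond gives Cl⁻ and a tertiary carbocation.
No single 1,2-shift to an adjacent carbon would give a more-substituted cation, so no rearrangement occurs.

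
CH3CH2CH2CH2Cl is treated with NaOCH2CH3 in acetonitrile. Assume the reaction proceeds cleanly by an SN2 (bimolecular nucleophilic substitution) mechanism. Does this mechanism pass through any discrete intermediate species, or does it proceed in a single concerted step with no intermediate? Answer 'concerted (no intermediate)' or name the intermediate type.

CH3CH2O⁻ attacks the back face of the α-carbon while Cl⁻ departs with the C–Cl bonding pair — a single concerted displacement through a pentacoordinate transition state.
All bond changes occur in one transition state; no discrete intermediate is formed.

concerted (no intermediate)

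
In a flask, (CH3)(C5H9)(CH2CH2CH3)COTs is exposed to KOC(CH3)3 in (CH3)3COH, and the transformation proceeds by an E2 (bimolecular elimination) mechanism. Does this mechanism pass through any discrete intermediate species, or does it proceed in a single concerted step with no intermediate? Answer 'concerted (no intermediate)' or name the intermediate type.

concerted (no intermediate)

Concerted anti-periplanar elimination: (CH3)3CO⁻ abstracts a β-H while TsO⁻ leaves, and the C–H electrons become the new C=C π bond — all in a single transition state.
All bond changes occur in one transition state; no discrete intermediate is formed.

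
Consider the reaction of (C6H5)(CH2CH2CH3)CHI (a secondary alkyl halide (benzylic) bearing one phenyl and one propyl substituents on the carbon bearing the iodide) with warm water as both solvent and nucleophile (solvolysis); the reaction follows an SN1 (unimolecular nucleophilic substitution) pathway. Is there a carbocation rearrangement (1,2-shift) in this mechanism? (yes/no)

The first-formed carbocation is secondary.
No single 1,2-shift to an adjacent carbon would produce a more-substituted cation than the one already present, so no rearrangement occurs.

no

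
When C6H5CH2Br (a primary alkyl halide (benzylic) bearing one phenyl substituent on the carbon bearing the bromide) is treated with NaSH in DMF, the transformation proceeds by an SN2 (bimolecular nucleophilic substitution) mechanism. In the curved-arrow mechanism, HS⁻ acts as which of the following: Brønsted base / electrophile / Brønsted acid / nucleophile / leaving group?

nucleophile

Step 1: HS⁻ attacks the back face of the α-carbon while Br⁻ departs with the C–Br bonding pair — a single concerted displacement through a pentacoordinate transition state.
HS⁻ donates an electron pair to form a new σ-bond to carbon — it is the nucleophile.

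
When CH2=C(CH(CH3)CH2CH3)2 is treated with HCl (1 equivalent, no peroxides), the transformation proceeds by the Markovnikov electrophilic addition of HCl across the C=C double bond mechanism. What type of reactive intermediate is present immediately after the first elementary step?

tertiary carbocation

Step 1: Electrophilic addition begins with the π(C=C) electrons forming a bond to the proton of HCl. Following Markovnikov's rule, the resulting cation is tertiary. The H–Cl bond breaks heterolytically, releasing Cl⁻.
After step 1 the species present is a tertiary carbocation.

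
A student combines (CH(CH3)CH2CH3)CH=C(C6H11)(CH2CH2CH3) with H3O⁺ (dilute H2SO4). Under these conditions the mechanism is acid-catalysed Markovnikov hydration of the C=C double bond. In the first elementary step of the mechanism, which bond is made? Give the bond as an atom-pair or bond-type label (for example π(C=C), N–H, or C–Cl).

Step 1: The π electrons of the C=C bond attack a proton of H3O⁺; Markovnikov addition places the new C–H on the less-substituted alkene carbon, so the positive charge ends up on the more-substituted carbon — a tertiary carbocation. H2O is released.
The bond formed in this step is the C–H bond.

C–H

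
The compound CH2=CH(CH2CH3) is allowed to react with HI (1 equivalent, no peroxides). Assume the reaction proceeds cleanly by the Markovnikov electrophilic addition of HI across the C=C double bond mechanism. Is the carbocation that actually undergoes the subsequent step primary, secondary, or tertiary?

Step 1: Protonation of the alkene by HI: the π bond acts as the nucleophile and picks up H⁺, giving the more stable (Markovnikov) secondary carbocation. The H–I bond breaks heterolytically, releasing I⁻.
No single 1,2-shift to an adjacent carbon would give a more-substituted cation, so no rearrangement occurs.

secondary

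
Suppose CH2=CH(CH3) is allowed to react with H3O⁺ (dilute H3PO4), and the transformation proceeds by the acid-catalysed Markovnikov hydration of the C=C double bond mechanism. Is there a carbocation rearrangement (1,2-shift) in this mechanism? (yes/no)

no

The first-formed carbocation is secondary.
No single 1,2-shift to an adjacent carbon would produce a more-substituted cation than the one already present, so no rearrangement occurs.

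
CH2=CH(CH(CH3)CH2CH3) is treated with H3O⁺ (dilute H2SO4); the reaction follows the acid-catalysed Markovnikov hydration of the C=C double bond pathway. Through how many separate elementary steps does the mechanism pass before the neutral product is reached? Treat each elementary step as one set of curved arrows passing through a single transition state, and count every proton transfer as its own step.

Step 1: Electrophilic addition begins with the π(C=C) electrons forming a bond to the proton of H3O⁺. Following Markovnikov's rule, the resulting cation is secondary. H2O is released.
Step 2: A hydride (H with its bonding pair) migrates from the adjacent sec-butyl carbon to the cationic centre — a 1,2-hydride shift — upgrading the secondary cation to a tertiary one.
Step 3: Nucleophilic capture of the cation by H2O produces the protonated alcohol (an oxonium ion).
Step 4: H2O removes a proton from the oxonium oxygen, regenerating H3O⁺ and giving the neutral alcohol.
Total: 4 elementary steps.

4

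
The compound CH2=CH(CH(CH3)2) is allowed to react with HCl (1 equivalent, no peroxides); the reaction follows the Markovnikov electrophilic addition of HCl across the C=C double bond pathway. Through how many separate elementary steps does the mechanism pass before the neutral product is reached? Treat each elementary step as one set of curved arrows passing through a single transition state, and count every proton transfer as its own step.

Step 1: Electrophilic addition begins with the π(C=C) electrons forming a bond to the proton of HCl. Following Markovnikov's rule, the resulting cation is secondary. The H–Cl bond breaks heterolytically, releasing Cl⁻.
Step 2: A 1,2-hydride shift from the adjacent isopropyl carbon moves the positive charge from the secondary centre to an adjacent carbon, generating a more stable tertiary carbocation.
Step 3: The Cl⁻ anion donates a lone pair to the carbocation, forming the new C–Cl σ-bond and giving the neutral alkyl halide.
Total: 3 elementary steps.

3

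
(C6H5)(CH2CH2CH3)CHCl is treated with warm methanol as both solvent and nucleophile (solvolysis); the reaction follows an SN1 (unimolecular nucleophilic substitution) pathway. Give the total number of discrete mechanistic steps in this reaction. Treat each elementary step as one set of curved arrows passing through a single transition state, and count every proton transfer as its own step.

Step 1: The C–Cl bond breaks with both electrons going to the chloride; Cl⁻ leaves and a secondary carbocation remains.
(No 1,2-shift: no single shift to an adjacent carbon would give a more stable cation.)
Step 2: CH3OH donates an oxygen lone pair into the empty p orbital of the cation, giving a protonated ether (an oxonium ion).
Step 3: Deprotonation of the oxonium oxygen by solvent methanol yields the neutral ether.
Total: 3 elementary steps.

3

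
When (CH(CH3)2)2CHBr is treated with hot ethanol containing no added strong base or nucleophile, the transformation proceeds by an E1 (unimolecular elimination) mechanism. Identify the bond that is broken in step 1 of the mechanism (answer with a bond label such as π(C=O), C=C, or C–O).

C–Br

Step 1: Unassisted departure of Br⁻ (taking the C–Br bonding pair) generates a secondary carbocation.
The bond broken in this step is the C–Br bond.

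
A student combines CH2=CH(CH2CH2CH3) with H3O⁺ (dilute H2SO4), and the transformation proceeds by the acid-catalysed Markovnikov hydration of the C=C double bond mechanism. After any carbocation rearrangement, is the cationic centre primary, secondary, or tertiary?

secondary

Step 1: Protonation of the alkene by H3O⁺: the π bond acts as the nucleophile and picks up H⁺, giving the more stable (Markovnikov) secondary carbocation. H2O is released.
No single 1,2-shift to an adjacent carbon would give a more-substituted cation, so no rearrangement occurs.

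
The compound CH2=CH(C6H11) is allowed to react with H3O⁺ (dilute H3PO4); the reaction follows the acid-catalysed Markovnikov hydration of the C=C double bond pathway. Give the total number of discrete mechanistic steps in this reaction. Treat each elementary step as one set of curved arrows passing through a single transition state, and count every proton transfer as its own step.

Step 1: Electrophilic addition begins with the π(C=C) electrons forming a bond to the proton of H3O⁺. Following Markovnikov's rule, the resulting cation is secondary. H2O is released.
Step 2: A hydride (H with its bonding pair) migrates from the adjacent cyclohexyl carbon to the cationic centre — a 1,2-hydride shift — upgrading the secondary cation to a tertiary one.
Step 3: Water acts as the nucleophile: an oxygen lone pair bonds to the cationic carbon, giving an oxonium-ion intermediate.
Step 4: Proton transfer from the O–H of the oxonium ion to H2O completes the catalytic cycle and yields the alcohol.
Total: 4 elementary steps.

4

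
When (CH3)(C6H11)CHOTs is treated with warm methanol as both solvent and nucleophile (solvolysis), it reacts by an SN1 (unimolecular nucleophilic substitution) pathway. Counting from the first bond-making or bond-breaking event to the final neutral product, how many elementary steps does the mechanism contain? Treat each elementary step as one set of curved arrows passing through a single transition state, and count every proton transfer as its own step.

Step 1: Ionisation: the C–O σ-bond cleaves heterolytically; both bonding electrons depart with TsO⁻, leaving a secondary carbocation at the α-carbon.
Step 2: A hydride (H with its bonding pair) migrates from the adjacent cyclohexyl carbon to the cationic centre — a 1,2-hydride shift — upgrading the secondary cation to a tertiary one.
Step 3: CH3OH donates an oxygen lone pair into the empty p orbital of the cation, giving a protonated ether (an oxonium ion).
Step 4: Proton transfer from the O–H of the oxonium ion to a solvent molecule delivers the neutral ether.
Total: 4 elementary steps.

4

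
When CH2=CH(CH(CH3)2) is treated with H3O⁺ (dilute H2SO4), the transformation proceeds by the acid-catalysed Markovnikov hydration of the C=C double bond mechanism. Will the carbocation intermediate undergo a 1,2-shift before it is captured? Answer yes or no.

The first-formed carbocation is secondary.
The adjacent isopropyl carbon already bears 2 other carbon substituents and has a hydrogen to migrate; after a 1,2-hydride shift from that carbon the positive charge sits on a tertiary centre.
Tertiary is more stable than secondary, so the shift occurs.

yes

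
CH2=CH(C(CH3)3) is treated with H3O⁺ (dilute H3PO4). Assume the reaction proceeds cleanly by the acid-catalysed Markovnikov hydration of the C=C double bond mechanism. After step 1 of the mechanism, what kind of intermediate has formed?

secondary carbocation

Step 1: The π electrons of the C=C bond attack a proton of H3O⁺; Markovnikov addition places the new C–H on the less-substituted alkene carbon, so the positive charge ends up on the more-substituted carbon — a secondary carbocation. H2O is released.
After step 1 the species present is a secondary carbocation.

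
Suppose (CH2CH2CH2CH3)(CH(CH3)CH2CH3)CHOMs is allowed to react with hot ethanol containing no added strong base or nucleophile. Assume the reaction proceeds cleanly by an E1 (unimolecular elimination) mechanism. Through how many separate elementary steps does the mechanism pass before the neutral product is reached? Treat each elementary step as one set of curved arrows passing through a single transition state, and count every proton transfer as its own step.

Step 1: Rate-determining heterolysis of the C–O bond gives MsO⁻ and a secondary carbocation.
Step 2: A hydride (H with its bonding pair) migrates from the adjacent sec-butyl carbon to the cationic centre — a 1,2-hydride shift — upgrading the secondary cation to a tertiary one.
Step 3: A weak base (an ethanol molecule from the solvent) removes a proton from a carbon adjacent to the cationic centre; the electrons of that C–H bond become the new π(C=C) bond, giving the alkene.
Total: 3 elementary steps.

3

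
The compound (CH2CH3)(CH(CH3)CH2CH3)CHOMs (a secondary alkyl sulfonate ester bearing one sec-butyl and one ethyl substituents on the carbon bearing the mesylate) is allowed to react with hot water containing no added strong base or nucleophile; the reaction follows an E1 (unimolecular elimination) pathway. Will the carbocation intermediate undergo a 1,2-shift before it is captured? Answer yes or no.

The first-formed carbocation is secondary.
The adjacent sec-butyl carbon already bears 2 other carbon substituents and has a hydrogen to migrate; after a 1,2-hydride shift from that carbon the positive charge sits on a tertiary centre.
Tertiary is more stable than secondary, so the shift occurs.

yes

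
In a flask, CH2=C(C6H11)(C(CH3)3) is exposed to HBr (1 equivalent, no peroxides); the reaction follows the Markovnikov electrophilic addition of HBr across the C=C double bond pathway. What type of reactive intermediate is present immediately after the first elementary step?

Step 1: Electrophilic addition begins with the π(C=C) electrons forming a bond to the proton of HBr. Following Markovnikov's rule, the resulting cation is tertiary. The H–Br bond breaks heterolytically, releasing Br⁻.
After step 1 the species present is a tertiary carbocation.

tertiary carbocation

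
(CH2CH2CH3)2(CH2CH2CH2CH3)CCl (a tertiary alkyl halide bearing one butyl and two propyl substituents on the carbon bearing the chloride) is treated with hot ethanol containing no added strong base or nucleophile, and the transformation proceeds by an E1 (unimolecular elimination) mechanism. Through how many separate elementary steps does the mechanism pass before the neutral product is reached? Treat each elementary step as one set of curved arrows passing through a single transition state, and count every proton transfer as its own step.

2

Step 1: Rate-determining heterolysis of the C–Cl bond gives Cl⁻ and a tertiary carbocation.
(No 1,2-shift: no single shift to an adjacent carbon would give a more stable cation.)
Step 2: A weak base (an ethanol molecule from the solvent) removes a proton from a carbon adjacent to the cationic centre; the electrons of that C–H bond become the new π(C=C) bond, giving the alkene.
Total: 2 elementary steps.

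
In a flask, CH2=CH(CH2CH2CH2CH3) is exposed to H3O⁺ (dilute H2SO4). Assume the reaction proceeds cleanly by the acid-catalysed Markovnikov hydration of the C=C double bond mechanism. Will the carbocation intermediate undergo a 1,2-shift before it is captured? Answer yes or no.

The first-formed carbocation is secondary.
No single 1,2-shift to an adjacent carbon would produce a more-substituted cation than the one already present, so no rearrangement occurs.

no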